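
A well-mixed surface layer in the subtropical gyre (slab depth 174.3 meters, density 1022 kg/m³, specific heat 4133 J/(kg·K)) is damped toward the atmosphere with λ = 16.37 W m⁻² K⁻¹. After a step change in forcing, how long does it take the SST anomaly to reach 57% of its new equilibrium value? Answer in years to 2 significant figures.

1.2 years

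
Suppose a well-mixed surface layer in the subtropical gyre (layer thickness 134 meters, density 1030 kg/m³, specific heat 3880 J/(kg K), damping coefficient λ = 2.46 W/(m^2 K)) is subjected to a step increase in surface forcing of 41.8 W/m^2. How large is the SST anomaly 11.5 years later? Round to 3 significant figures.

Areal heat capacity C = ρ c_p D = 1030 × 3880 × 134 = 5.36×10^8 J m⁻² K⁻¹.
τ = C / λ = 5.36×10^8 / 2.46 = 2.18×10^8 s.
Equilibrium anomaly ΔT_eq = F / λ = 41.8 / 2.46 = 17.0 K.
t = 11.5 years = 3.63×10^8 s, so t/τ = 1.67.
ΔT(t) = ΔT_eq (1 − e^(−t/τ)) = 17.0 × (1 − e^−1.67) = 13.8 K.

13.8 K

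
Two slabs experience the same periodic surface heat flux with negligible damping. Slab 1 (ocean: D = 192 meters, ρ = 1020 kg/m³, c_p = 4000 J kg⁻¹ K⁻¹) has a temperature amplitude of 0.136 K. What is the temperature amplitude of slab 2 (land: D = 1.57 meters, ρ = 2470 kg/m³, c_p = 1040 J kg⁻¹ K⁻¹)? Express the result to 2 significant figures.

26 K

C_ocean = 7.83×10^8 J/(m²·K); C_land = 4.03×10^6 J/(m²·K).
A ∝ 1/C ⇒ A_land = A_ocean × C_ocean/C_land = 0.136 × 194 = 26.4 K.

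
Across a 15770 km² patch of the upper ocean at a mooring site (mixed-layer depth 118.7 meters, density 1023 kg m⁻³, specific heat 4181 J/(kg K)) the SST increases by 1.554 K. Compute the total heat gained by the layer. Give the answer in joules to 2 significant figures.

1.2×10^19 J

Areal heat capacity C = ρ c_p D = 1023 × 4181 × 118.7 = 5.08×10^8 J/(m²·K).
Heat per unit area: q = C ΔT = 5.08×10^8 × 1.554 = 7.89×10^8 J/m².
Total heat: Q = q × A = 7.89×10^8 × (15770 × 10⁶ m²) = 1.24×10^19 J.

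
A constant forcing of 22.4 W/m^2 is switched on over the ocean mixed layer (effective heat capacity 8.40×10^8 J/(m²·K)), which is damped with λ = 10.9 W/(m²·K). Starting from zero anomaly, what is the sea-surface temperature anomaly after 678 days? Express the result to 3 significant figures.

1.09 K

Areal heat capacity C = 8.40×10^8 J/(m²·K) (given).
τ = C / λ = 8.40×10^8 / 10.9 = 7.71×10^7 s.
Equilibrium anomaly ΔT_eq = F / λ = 22.4 / 10.9 = 2.06 K.
t = 678 days = 5.86×10^7 s, so t/τ = 0.760.
ΔT(t) = ΔT_eq (1 − e^(−t/τ)) = 2.06 × (1 − e^−0.760) = 1.09 K.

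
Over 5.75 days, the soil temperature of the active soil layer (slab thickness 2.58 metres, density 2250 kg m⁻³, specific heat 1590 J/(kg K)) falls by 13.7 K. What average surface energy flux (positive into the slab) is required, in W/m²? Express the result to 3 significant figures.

-255

Areal heat capacity C = ρ c_p D = 2250 × 1590 × 2.58 = 9.23×10^6 J/(m^2 K).
Required heat per unit area: Q = C ΔT = 9.23×10^6 × -13.7 = -1.26×10^8 J/m².
Flux F = Q / Δt = -1.26×10^8 / 4.97×10^5 s = -255 W/m².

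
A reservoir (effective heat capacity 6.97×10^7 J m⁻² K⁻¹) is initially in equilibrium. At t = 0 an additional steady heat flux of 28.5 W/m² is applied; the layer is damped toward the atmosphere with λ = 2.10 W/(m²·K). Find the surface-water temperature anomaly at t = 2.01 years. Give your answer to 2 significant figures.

12 K

Areal heat capacity C = 6.97×10^7 J m⁻² K⁻¹ (given).
τ = C / λ = 6.97×10^7 / 2.10 = 3.32×10^7 s.
Equilibrium anomaly ΔT_eq = F / λ = 28.5 / 2.10 = 13.6 K.
t = 2.01 years = 6.34×10^7 s, so t/τ = 1.91.
ΔT(t) = ΔT_eq (1 − e^(−t/τ)) = 13.6 × (1 − e^−1.91) = 11.6 K.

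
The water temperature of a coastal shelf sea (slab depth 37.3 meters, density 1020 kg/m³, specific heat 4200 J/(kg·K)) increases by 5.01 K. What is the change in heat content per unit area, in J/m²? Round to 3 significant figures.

8.01×10^8

Areal heat capacity C = ρ c_p D = 1020 × 4200 × 37.3 = 1.60×10^8 J m⁻² K⁻¹.
ΔQ = C ΔT = 1.60×10^8 × 5.01 = 8.01×10^8 J/m².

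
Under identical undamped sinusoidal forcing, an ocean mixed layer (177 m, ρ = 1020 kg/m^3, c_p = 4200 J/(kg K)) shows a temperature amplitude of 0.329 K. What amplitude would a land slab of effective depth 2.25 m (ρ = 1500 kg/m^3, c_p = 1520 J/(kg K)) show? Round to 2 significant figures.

49 K

C_ocean = 7.58×10^8 J/(m²·K); C_land = 5.13×10^6 J/(m²·K).
A ∝ 1/C ⇒ A_land = A_ocean × C_ocean/C_land = 0.329 × 148 = 48.6 K.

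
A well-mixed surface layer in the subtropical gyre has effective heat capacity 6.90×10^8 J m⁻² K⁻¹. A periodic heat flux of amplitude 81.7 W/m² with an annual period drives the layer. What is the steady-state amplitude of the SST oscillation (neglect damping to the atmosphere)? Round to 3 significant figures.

0.594 K

Areal heat capacity C = 6.90×10^8 J m⁻² K⁻¹ (given).
Angular frequency ω = 2π / T = 2π / 3.15×10^7 s = 1.99×10^-7 s⁻¹.
Cω = 6.90×10^8 × 1.99×10^-7 = 137 W/(m²·K).
Amplitude A = F₀ / (Cω) = 81.7 / 137 = 0.594 K.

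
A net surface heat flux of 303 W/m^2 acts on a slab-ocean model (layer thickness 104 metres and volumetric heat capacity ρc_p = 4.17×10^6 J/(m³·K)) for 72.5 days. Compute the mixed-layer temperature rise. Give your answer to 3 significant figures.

Areal heat capacity C = ρc_p × D = 4.17×10^6 × 104 = 4.34×10^8 J/(m^2 K).
Net heat input Q = F Δt = 303 × (72.5 days × 86400 s/day) = 1.90×10^9 J/m².
ΔT = Q / C = 1.90×10^9 / 4.34×10^8 = 4.38 K.

4.38 K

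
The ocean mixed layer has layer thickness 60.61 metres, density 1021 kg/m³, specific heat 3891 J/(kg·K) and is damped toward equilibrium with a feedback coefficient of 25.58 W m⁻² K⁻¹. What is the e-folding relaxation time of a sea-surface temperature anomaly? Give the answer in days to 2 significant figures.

110 days

Areal heat capacity C = ρ c_p D = 1021 × 3891 × 60.61 = 2.41×10^8 J/(m²·K).
Relaxation time τ = C / λ = 2.41×10^8 / 25.58 = 9.41×10^6 s.
In days: 9.41×10^6 s / (86400 s/day) = 109 days.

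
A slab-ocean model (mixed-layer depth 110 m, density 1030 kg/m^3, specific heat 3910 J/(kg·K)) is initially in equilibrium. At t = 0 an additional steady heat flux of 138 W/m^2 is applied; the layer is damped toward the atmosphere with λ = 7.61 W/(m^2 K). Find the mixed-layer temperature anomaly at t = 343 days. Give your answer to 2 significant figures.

7.2 K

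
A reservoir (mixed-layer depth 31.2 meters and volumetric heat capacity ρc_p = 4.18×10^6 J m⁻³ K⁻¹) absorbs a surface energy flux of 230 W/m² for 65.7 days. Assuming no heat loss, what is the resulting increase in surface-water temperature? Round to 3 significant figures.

10.0 K

Areal heat capacity C = ρc_p × D = 4.18×10^6 × 31.2 = 1.30×10^8 J/(m^2 K).
Net heat input Q = F Δt = 230 × (65.7 days × 86400 s/day) = 1.31×10^9 J/m².
ΔT = Q / C = 1.31×10^9 / 1.30×10^8 = 10.0 K.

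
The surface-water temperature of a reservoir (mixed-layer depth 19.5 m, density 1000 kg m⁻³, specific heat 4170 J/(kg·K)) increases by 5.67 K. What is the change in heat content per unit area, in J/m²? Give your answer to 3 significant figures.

Areal heat capacity C = ρ c_p D = 1000 × 4170 × 19.5 = 8.13×10^7 J m⁻² K⁻¹.
ΔQ = C ΔT = 8.13×10^7 × 5.67 = 4.61×10^8 J/m².

4.61×10^8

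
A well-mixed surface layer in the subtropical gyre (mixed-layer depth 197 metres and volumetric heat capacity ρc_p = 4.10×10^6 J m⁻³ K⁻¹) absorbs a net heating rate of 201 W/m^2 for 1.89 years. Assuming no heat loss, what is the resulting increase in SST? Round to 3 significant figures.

14.8 K

Areal heat capacity C = ρc_p × D = 4.10×10^6 × 197 = 8.08×10^8 J m⁻² K⁻¹.
Net heat input Q = F Δt = 201 × (1.89 years × 3.156×10^7 s/year) = 1.20×10^10 J/m².
ΔT = Q / C = 1.20×10^10 / 8.08×10^8 = 14.8 K.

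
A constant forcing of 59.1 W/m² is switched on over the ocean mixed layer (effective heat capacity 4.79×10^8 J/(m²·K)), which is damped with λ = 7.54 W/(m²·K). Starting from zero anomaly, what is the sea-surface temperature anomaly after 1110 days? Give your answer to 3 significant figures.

6.11 K

Areal heat capacity C = 4.79×10^8 J/(m²·K) (given).
τ = C / λ = 4.79×10^8 / 7.54 = 6.35×10^7 s.
Equilibrium anomaly ΔT_eq = F / λ = 59.1 / 7.54 = 7.84 K.
t = 1110 days = 9.59×10^7 s, so t/τ = 1.51.
ΔT(t) = ΔT_eq (1 − e^(−t/τ)) = 7.84 × (1 − e^−1.51) = 6.11 K.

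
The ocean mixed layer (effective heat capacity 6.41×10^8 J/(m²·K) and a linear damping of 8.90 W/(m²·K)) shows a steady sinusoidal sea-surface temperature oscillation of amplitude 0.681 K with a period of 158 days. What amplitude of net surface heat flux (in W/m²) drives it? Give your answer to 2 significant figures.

200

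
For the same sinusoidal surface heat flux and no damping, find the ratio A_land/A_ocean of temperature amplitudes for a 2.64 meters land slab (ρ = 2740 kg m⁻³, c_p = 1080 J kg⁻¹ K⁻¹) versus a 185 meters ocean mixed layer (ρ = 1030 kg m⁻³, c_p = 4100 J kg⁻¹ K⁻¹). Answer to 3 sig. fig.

100

C_ocean = 1030 × 4100 × 185 = 7.81×10^8 J/(m²·K).
C_land = 2740 × 1080 × 2.64 = 7.81×10^6 J/(m²·K).
Undamped amplitude ∝ 1/C, so A_land/A_ocean = C_ocean/C_land = 100.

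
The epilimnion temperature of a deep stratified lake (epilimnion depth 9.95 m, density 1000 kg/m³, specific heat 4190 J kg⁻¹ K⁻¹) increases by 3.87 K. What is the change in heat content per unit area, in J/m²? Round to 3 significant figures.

Areal heat capacity C = ρ c_p D = 1000 × 4190 × 9.95 = 4.17×10^7 J m⁻² K⁻¹.
ΔQ = C ΔT = 4.17×10^7 × 3.87 = 1.61×10^8 J/m².

1.61×10^8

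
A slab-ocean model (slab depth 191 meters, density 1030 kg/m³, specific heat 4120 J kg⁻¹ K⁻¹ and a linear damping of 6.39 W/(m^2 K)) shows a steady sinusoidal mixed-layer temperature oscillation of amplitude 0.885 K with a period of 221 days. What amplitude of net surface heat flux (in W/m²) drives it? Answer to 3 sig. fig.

Areal heat capacity C = ρ c_p D = 1030 × 4120 × 191 = 8.11×10^8 J/(m^2 K).
ω = 2π / 1.91×10^7 s = 3.29×10^-7 s⁻¹.
√((Cω)² + λ²) = √((267)² + 6.39²) = 267 W/(m²·K).
F₀ = A × √((Cω)²+λ²) = 0.885 × 267 = 236 W/m².

236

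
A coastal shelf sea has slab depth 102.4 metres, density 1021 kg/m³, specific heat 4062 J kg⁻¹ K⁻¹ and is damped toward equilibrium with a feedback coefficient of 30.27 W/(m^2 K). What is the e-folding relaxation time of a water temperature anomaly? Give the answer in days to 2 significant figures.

160 days

Areal heat capacity C = ρ c_p D = 1021 × 4062 × 102.4 = 4.25×10^8 J/(m^2 K).
Relaxation time τ = C / λ = 4.25×10^8 / 30.27 = 1.40×10^7 s.
In days: 1.40×10^7 s / (86400 s/day) = 162 days.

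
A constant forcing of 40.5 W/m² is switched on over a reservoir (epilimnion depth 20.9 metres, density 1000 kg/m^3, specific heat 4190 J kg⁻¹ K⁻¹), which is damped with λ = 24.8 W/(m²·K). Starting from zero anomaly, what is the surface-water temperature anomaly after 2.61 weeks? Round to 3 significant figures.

Areal heat capacity C = ρ c_p D = 1000 × 4190 × 20.9 = 8.76×10^7 J m⁻² K⁻¹.
τ = C / λ = 8.76×10^7 / 24.8 = 3.53×10^6 s.
Equilibrium anomaly ΔT_eq = F / λ = 40.5 / 24.8 = 1.63 K.
t = 2.61 weeks = 1.58×10^6 s, so t/τ = 0.447.
ΔT(t) = ΔT_eq (1 − e^(−t/τ)) = 1.63 × (1 − e^−0.447) = 0.589 K.

0.589 K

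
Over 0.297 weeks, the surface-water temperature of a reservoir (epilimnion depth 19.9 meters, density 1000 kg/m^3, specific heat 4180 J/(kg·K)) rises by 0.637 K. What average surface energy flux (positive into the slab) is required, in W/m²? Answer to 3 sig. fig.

Areal heat capacity C = ρ c_p D = 1000 × 4180 × 19.9 = 8.32×10^7 J/(m^2 K).
Required heat per unit area: Q = C ΔT = 8.32×10^7 × 0.637 = 5.30×10^7 J/m².
Flux F = Q / Δt = 5.30×10^7 / 1.80×10^5 s = 295 W/m².

295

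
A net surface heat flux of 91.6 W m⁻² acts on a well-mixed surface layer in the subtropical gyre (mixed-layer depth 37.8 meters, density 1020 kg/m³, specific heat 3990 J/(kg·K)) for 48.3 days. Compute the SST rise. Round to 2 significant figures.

Areal heat capacity C = ρ c_p D = 1020 × 3990 × 37.8 = 1.54×10^8 J m⁻² K⁻¹.
Net heat input Q = F Δt = 91.6 × (48.3 days × 86400 s/day) = 3.82×10^8 J/m².
ΔT = Q / C = 3.82×10^8 / 1.54×10^8 = 2.48 K.

2.5 K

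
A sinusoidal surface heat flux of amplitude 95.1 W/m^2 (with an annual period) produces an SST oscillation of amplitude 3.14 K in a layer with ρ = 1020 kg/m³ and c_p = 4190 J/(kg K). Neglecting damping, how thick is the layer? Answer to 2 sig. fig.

36 m

ω = 2π / 3.15×10^7 s = 1.99×10^-7 s⁻¹.
Required C = F₀ / (A ω) = 95.1 / (3.14 × 1.99×10^-7) = 1.52×10^8 J/(m²·K).
D = C / (ρ c_p) = 1.52×10^8 / (1020 × 4190) = 35.6 m.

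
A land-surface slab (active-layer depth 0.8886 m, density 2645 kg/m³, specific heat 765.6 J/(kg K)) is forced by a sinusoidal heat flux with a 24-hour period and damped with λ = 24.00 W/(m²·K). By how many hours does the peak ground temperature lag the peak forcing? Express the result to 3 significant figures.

5.31 hours

Areal heat capacity C = ρ c_p D = 2645 × 765.6 × 0.8886 = 1.80×10^6 J m⁻² K⁻¹.
ω = 2π / 86400 s = 7.27×10^-5 s⁻¹.
Phase lag φ = arctan(Cω/λ) = arctan(131/24.00) = 1.39 rad.
Time lag = φ / ω = 1.39 / 7.27×10^-5 = 19100 s = 5.31 hours.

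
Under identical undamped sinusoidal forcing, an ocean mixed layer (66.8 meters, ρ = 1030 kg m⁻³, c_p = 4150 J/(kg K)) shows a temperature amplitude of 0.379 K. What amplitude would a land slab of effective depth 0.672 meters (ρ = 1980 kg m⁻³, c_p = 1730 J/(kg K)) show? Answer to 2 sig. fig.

47 K

C_ocean = 2.86×10^8 J/(m²·K); C_land = 2.30×10^6 J/(m²·K).
A ∝ 1/C ⇒ A_land = A_ocean × C_ocean/C_land = 0.379 × 124 = 47.0 K.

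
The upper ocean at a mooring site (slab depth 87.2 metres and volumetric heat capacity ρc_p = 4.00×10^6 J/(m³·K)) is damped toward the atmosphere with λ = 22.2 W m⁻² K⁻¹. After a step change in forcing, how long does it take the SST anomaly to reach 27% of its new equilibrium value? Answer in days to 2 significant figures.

Areal heat capacity C = ρc_p × D = 4.00×10^6 × 87.2 = 3.49×10^8 J/(m^2 K).
τ = C / λ = 3.49×10^8 / 22.2 = 1.57×10^7 s.
Fraction reached: 1 − e^(−t/τ) = 0.27 ⇒ t = −τ ln(1 − 0.27) = τ × 0.315.
t = 4.94×10^6 s = 57.2 days.

57 days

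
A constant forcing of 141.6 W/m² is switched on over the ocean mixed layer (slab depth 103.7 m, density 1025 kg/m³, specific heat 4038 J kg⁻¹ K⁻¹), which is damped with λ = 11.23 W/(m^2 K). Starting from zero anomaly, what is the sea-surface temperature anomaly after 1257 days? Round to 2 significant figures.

Areal heat capacity C = ρ c_p D = 1025 × 4038 × 103.7 = 4.29×10^8 J/(m^2 K).
τ = C / λ = 4.29×10^8 / 11.23 = 3.82×10^7 s.
Equilibrium anomaly ΔT_eq = F / λ = 141.6 / 11.23 = 12.6 K.
t = 1257 days = 1.09×10^8 s, so t/τ = 2.84.
ΔT(t) = ΔT_eq (1 − e^(−t/τ)) = 12.6 × (1 − e^−2.84) = 11.9 K.

12 K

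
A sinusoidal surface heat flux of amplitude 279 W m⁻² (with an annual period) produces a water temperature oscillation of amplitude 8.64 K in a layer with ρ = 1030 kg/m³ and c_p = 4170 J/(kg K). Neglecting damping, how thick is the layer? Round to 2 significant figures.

38 m

ω = 2π / 3.15×10^7 s = 1.99×10^-7 s⁻¹.
Required C = F₀ / (A ω) = 279 / (8.64 × 1.99×10^-7) = 1.62×10^8 J/(m²·K).
D = C / (ρ c_p) = 1.62×10^8 / (1030 × 4170) = 37.7 m.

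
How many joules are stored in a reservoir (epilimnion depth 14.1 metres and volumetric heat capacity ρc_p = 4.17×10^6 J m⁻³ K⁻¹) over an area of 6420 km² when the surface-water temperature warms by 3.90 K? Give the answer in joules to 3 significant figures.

1.47×10^18 J

Areal heat capacity C = ρc_p × D = 4.17×10^6 × 14.1 = 5.88×10^7 J/(m²·K).
Heat per unit area: q = C ΔT = 5.88×10^7 × 3.90 = 2.29×10^8 J/m².
Total heat: Q = q × A = 2.29×10^8 × (6420 × 10⁶ m²) = 1.47×10^18 J.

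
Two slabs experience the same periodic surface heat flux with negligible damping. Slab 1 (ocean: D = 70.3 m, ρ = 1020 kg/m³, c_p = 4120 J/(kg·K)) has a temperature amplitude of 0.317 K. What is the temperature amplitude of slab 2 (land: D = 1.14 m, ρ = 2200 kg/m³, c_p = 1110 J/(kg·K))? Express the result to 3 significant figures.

33.6 K

C_ocean = 2.95×10^8 J/(m²·K); C_land = 2.78×10^6 J/(m²·K).
A ∝ 1/C ⇒ A_land = A_ocean × C_ocean/C_land = 0.317 × 106 = 33.6 K.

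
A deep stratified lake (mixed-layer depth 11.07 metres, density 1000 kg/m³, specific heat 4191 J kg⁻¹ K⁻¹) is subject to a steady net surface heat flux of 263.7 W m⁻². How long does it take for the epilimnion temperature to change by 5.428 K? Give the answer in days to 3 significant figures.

11.1 days

Areal heat capacity C = ρ c_p D = 1000 × 4191 × 11.07 = 4.64×10^7 J/(m²·K).
Time required: Δt = C ΔT / F = 4.64×10^7 × 5.428 / 263.7 = 9.55×10^5 s.
In days: 9.55×10^5 s / (86400 s/day) = 11.1 days.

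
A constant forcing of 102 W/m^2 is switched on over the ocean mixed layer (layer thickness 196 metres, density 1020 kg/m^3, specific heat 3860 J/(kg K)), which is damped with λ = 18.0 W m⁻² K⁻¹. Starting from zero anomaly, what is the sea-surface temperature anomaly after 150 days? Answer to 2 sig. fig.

Areal heat capacity C = ρ c_p D = 1020 × 3860 × 196 = 7.72×10^8 J/(m²·K).
τ = C / λ = 7.72×10^8 / 18.0 = 4.29×10^7 s.
Equilibrium anomaly ΔT_eq = F / λ = 102 / 18.0 = 5.67 K.
t = 150 days = 1.30×10^7 s, so t/τ = 0.302.
ΔT(t) = ΔT_eq (1 − e^(−t/τ)) = 5.67 × (1 − e^−0.302) = 1.48 K.

1.5 K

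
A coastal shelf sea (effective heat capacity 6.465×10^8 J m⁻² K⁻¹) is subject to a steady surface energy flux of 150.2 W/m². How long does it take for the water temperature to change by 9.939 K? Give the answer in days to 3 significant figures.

495 days

Areal heat capacity C = 6.465×10^8 J m⁻² K⁻¹ (given).
Time required: Δt = C ΔT / F = 6.46×10^8 × 9.939 / 150.2 = 4.28×10^7 s.
In days: 4.28×10^7 s / (86400 s/day) = 495 days.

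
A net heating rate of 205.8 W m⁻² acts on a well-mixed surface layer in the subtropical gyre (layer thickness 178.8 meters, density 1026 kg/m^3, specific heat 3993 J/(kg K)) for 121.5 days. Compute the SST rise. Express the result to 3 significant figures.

2.95 K

Areal heat capacity C = ρ c_p D = 1026 × 3993 × 178.8 = 7.33×10^8 J m⁻² K⁻¹.
Net heat input Q = F Δt = 205.8 × (121.5 days × 86400 s/day) = 2.16×10^9 J/m².
ΔT = Q / C = 2.16×10^9 / 7.33×10^8 = 2.95 K.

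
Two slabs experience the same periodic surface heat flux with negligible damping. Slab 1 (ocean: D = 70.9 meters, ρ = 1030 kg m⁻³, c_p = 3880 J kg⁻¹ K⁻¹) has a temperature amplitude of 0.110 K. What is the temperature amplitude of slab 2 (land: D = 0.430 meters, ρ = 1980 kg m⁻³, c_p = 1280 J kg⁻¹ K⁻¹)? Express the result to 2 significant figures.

C_ocean = 2.83×10^8 J/(m²·K); C_land = 1.09×10^6 J/(m²·K).
A ∝ 1/C ⇒ A_land = A_ocean × C_ocean/C_land = 0.110 × 260 = 28.6 K.

29 K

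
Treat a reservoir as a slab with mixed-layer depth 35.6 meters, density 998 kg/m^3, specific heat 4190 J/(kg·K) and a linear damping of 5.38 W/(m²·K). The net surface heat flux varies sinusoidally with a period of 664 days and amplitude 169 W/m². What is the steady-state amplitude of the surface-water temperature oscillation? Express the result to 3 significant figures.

Areal heat capacity C = ρ c_p D = 998 × 4190 × 35.6 = 1.49×10^8 J/(m^2 K).
Angular frequency ω = 2π / T = 2π / 5.74×10^7 s = 1.10×10^-7 s⁻¹.
√((Cω)² + λ²) = √((16.3)² + 5.38²) = 17.2 W/(m²·K).
Amplitude A = F₀ / √((Cω)²+λ²) = 169 / 17.2 = 9.84 K.

9.84 K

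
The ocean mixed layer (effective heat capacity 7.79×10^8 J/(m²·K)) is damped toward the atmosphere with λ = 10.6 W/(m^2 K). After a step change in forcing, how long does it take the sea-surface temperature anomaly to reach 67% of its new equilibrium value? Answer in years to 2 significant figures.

2.6 years

Areal heat capacity C = 7.79×10^8 J/(m²·K) (given).
τ = C / λ = 7.79×10^8 / 10.6 = 7.35×10^7 s.
Fraction reached: 1 − e^(−t/τ) = 0.67 ⇒ t = −τ ln(1 − 0.67) = τ × 1.11.
t = 8.15×10^7 s = 2.58 years.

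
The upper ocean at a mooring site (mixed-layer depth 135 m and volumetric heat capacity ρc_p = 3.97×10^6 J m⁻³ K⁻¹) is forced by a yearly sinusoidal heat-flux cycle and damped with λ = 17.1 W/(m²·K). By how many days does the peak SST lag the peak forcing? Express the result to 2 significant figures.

Areal heat capacity C = ρc_p × D = 3.97×10^6 × 135 = 5.36×10^8 J/(m^2 K).
ω = 2π / 3.15×10^7 s = 1.99×10^-7 s⁻¹.
Phase lag φ = arctan(Cω/λ) = arctan(107/17.1) = 1.41 rad.
Time lag = φ / ω = 1.41 / 1.99×10^-7 = 7.09×10^6 s = 82.0 days.

82 days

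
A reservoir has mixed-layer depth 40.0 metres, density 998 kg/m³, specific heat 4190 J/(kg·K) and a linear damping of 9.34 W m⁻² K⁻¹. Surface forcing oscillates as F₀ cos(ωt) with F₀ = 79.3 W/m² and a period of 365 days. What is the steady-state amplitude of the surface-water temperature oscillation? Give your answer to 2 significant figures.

Areal heat capacity C = ρ c_p D = 998 × 4190 × 40.0 = 1.67×10^8 J/(m^2 K).
Angular frequency ω = 2π / T = 2π / 3.15×10^7 s = 1.99×10^-7 s⁻¹.
√((Cω)² + λ²) = √((33.3)² + 9.34²) = 34.6 W/(m²·K).
Amplitude A = F₀ / √((Cω)²+λ²) = 79.3 / 34.6 = 2.29 K.

2.3 K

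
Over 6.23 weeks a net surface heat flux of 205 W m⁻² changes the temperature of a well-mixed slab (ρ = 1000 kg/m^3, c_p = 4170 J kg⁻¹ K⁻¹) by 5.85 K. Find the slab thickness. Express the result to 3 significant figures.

31.7 m

Heat input Q = F Δt = 205 × 3.77×10^6 s = 7.72×10^8 J/m².
Required areal heat capacity C = Q / ΔT = 1.32×10^8 J/(m²·K).
Depth D = C / (ρ c_p) = 1.32×10^8 / (1000 × 4170) = 31.7 m.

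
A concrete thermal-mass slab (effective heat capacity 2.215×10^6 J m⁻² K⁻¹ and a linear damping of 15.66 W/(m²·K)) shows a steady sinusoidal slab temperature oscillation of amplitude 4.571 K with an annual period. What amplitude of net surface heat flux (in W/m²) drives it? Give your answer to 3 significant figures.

Areal heat capacity C = 2.215×10^6 J m⁻² K⁻¹ (given).
ω = 2π / 3.15×10^7 s = 1.99×10^-7 s⁻¹.
√((Cω)² + λ²) = √((0.441)² + 15.66²) = 15.7 W/(m²·K).
F₀ = A × √((Cω)²+λ²) = 4.571 × 15.7 = 71.6 W/m².

71.6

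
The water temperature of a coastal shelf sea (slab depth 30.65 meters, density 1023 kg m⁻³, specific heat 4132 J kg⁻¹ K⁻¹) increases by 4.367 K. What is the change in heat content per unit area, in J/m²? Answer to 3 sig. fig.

5.66×10^8

Areal heat capacity C = ρ c_p D = 1023 × 4132 × 30.65 = 1.30×10^8 J/(m^2 K).
ΔQ = C ΔT = 1.30×10^8 × 4.367 = 5.66×10^8 J/m².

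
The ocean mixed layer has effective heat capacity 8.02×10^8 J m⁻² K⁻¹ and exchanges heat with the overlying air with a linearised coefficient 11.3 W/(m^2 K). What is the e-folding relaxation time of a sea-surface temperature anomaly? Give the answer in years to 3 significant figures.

2.25 years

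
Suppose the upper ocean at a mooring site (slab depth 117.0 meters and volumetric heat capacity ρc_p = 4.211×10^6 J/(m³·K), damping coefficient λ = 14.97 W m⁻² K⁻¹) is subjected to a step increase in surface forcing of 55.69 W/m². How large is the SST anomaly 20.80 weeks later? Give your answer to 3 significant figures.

1.18 K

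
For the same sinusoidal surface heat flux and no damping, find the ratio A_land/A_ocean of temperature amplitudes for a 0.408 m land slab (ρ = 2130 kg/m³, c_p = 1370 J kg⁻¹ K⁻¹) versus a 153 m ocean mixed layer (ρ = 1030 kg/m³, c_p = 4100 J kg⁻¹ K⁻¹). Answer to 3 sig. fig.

543

C_ocean = 1030 × 4100 × 153 = 6.46×10^8 J/(m²·K).
C_land = 2130 × 1370 × 0.408 = 1.19×10^6 J/(m²·K).
Undamped amplitude ∝ 1/C, so A_land/A_ocean = C_ocean/C_land = 543.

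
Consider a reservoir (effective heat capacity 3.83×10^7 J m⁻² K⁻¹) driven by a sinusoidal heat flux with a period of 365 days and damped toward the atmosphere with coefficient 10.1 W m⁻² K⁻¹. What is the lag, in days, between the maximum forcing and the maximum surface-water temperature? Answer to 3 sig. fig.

37.6 days

Areal heat capacity C = 3.83×10^7 J m⁻² K⁻¹ (given).
ω = 2π / 3.15×10^7 s = 1.99×10^-7 s⁻¹.
Phase lag φ = arctan(Cω/λ) = arctan(7.63/10.1) = 0.647 rad.
Time lag = φ / ω = 0.647 / 1.99×10^-7 = 3.25×10^6 s = 37.6 days.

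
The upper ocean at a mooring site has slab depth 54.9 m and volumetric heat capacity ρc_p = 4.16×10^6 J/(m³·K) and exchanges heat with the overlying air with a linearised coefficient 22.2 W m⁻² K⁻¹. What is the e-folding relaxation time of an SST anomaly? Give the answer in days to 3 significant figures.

Areal heat capacity C = ρc_p × D = 4.16×10^6 × 54.9 = 2.28×10^8 J/(m^2 K).
Relaxation time τ = C / λ = 2.28×10^8 / 22.2 = 1.03×10^7 s.
In days: 1.03×10^7 s / (86400 s/day) = 119 days.

119 days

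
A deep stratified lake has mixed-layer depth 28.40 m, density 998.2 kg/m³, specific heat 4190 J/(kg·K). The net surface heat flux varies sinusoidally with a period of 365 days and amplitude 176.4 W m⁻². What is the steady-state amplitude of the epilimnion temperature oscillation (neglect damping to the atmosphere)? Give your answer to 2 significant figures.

7.5 K

Areal heat capacity C = ρ c_p D = 998.2 × 4190 × 28.40 = 1.19×10^8 J/(m^2 K).
Angular frequency ω = 2π / T = 2π / 3.15×10^7 s = 1.99×10^-7 s⁻¹.
Cω = 1.19×10^8 × 1.99×10^-7 = 23.7 W/(m²·K).
Amplitude A = F₀ / (Cω) = 176.4 / 23.7 = 7.45 K.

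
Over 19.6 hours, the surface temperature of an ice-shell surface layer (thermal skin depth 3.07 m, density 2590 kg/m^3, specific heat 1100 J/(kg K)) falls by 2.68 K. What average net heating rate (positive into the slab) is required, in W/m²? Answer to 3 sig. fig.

Areal heat capacity C = ρ c_p D = 2590 × 1100 × 3.07 = 8.75×10^6 J/(m²·K).
Required heat per unit area: Q = C ΔT = 8.75×10^6 × -2.68 = -2.34×10^7 J/m².
Flux F = Q / Δt = -2.34×10^7 / 70600 s = -332 W/m².

-332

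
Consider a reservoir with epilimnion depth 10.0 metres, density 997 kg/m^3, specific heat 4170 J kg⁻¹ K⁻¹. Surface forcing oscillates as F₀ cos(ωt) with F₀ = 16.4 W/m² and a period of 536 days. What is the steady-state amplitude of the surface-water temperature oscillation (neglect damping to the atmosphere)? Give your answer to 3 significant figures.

2.91 K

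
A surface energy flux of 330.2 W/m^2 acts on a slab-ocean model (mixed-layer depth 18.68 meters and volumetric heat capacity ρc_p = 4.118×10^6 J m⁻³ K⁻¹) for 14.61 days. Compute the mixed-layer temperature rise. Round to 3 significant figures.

Areal heat capacity C = ρc_p × D = 4.118×10^6 × 18.68 = 7.69×10^7 J/(m^2 K).
Net heat input Q = F Δt = 330.2 × (14.61 days × 86400 s/day) = 4.17×10^8 J/m².
ΔT = Q / C = 4.17×10^8 / 7.69×10^7 = 5.42 K.

5.42 K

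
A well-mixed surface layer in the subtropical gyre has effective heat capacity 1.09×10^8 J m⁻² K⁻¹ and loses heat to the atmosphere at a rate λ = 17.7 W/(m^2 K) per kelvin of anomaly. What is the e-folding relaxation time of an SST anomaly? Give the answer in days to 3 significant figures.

Areal heat capacity C = 1.09×10^8 J m⁻² K⁻¹ (given).
Relaxation time τ = C / λ = 1.09×10^8 / 17.7 = 6.16×10^6 s.
In days: 6.16×10^6 s / (86400 s/day) = 71.3 days.

71.3 days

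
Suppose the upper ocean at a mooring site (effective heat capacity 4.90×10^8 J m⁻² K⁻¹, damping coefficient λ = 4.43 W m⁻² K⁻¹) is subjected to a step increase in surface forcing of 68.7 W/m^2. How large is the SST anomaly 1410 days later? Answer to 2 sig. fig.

Areal heat capacity C = 4.90×10^8 J m⁻² K⁻¹ (given).
τ = C / λ = 4.90×10^8 / 4.43 = 1.11×10^8 s.
Equilibrium anomaly ΔT_eq = F / λ = 68.7 / 4.43 = 15.5 K.
t = 1410 days = 1.22×10^8 s, so t/τ = 1.10.
ΔT(t) = ΔT_eq (1 − e^(−t/τ)) = 15.5 × (1 − e^−1.10) = 10.4 K.

10 K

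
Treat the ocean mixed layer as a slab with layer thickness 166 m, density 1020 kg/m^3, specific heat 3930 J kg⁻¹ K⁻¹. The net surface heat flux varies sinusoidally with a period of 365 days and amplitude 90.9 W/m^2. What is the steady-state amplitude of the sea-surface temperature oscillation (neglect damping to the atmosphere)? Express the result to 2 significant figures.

0.69 K

Areal heat capacity C = ρ c_p D = 1020 × 3930 × 166 = 6.65×10^8 J m⁻² K⁻¹.
Angular frequency ω = 2π / T = 2π / 3.15×10^7 s = 1.99×10^-7 s⁻¹.
Cω = 6.65×10^8 × 1.99×10^-7 = 133 W/(m²·K).
Amplitude A = F₀ / (Cω) = 90.9 / 133 = 0.686 K.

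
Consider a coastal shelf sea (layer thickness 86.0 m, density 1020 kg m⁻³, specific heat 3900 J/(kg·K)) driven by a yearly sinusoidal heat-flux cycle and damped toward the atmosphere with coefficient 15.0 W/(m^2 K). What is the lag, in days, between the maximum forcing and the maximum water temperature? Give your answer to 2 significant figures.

79 days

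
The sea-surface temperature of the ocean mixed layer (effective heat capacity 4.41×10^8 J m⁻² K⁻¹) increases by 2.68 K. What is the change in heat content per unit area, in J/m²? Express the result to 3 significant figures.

1.18×10^9

Areal heat capacity C = 4.41×10^8 J m⁻² K⁻¹ (given).
ΔQ = C ΔT = 4.41×10^8 × 2.68 = 1.18×10^9 J/m².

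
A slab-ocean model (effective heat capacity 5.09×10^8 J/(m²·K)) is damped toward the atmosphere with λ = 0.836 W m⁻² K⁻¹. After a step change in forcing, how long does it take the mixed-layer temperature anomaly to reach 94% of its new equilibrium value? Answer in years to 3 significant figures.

54.3 years

Areal heat capacity C = 5.09×10^8 J/(m²·K) (given).
τ = C / λ = 5.09×10^8 / 0.836 = 6.09×10^8 s.
Fraction reached: 1 − e^(−t/τ) = 0.94 ⇒ t = −τ ln(1 − 0.94) = τ × 2.81.
t = 1.71×10^9 s = 54.3 years.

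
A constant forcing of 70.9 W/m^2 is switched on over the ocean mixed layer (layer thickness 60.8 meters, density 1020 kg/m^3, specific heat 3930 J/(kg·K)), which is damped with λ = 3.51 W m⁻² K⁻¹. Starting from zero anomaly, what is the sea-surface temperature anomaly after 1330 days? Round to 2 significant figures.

Areal heat capacity C = ρ c_p D = 1020 × 3930 × 60.8 = 2.44×10^8 J/(m²·K).
τ = C / λ = 2.44×10^8 / 3.51 = 6.94×10^7 s.
Equilibrium anomaly ΔT_eq = F / λ = 70.9 / 3.51 = 20.2 K.
t = 1330 days = 1.15×10^8 s, so t/τ = 1.65.
ΔT(t) = ΔT_eq (1 − e^(−t/τ)) = 20.2 × (1 − e^−1.65) = 16.3 K.

16 K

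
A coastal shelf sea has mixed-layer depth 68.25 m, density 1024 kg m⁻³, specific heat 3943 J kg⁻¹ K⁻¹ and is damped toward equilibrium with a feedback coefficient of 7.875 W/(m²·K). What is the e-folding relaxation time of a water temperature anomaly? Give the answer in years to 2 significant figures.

1.1 years

Areal heat capacity C = ρ c_p D = 1024 × 3943 × 68.25 = 2.76×10^8 J/(m²·K).
Relaxation time τ = C / λ = 2.76×10^8 / 7.875 = 3.50×10^7 s.
In years: 3.50×10^7 s / (3.156×10^7 s/year) = 1.11 years.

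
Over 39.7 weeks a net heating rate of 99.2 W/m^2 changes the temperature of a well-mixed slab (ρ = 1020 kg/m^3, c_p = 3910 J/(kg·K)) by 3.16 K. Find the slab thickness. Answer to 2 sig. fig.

190 m

Heat input Q = F Δt = 99.2 × 2.40×10^7 s = 2.38×10^9 J/m².
Required areal heat capacity C = Q / ΔT = 7.54×10^8 J/(m²·K).
Depth D = C / (ρ c_p) = 7.54×10^8 / (1020 × 3910) = 189 m.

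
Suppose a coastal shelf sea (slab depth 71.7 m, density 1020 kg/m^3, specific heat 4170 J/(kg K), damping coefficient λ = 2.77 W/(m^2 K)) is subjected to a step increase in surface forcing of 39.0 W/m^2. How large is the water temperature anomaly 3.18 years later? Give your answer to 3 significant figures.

Areal heat capacity C = ρ c_p D = 1020 × 4170 × 71.7 = 3.05×10^8 J/(m^2 K).
τ = C / λ = 3.05×10^8 / 2.77 = 1.10×10^8 s.
Equilibrium anomaly ΔT_eq = F / λ = 39.0 / 2.77 = 14.1 K.
t = 3.18 years = 1.00×10^8 s, so t/τ = 0.911.
ΔT(t) = ΔT_eq (1 − e^(−t/τ)) = 14.1 × (1 − e^−0.911) = 8.42 K.

8.42 K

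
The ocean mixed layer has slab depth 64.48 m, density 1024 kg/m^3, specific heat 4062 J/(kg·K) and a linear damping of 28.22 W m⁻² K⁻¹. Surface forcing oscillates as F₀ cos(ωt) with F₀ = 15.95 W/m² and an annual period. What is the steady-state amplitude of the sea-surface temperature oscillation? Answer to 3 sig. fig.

0.264 K

Areal heat capacity C = ρ c_p D = 1024 × 4062 × 64.48 = 2.68×10^8 J m⁻² K⁻¹.
Angular frequency ω = 2π / T = 2π / 3.15×10^7 s = 1.99×10^-7 s⁻¹.
√((Cω)² + λ²) = √((53.4)² + 28.22²) = 60.4 W/(m²·K).
Amplitude A = F₀ / √((Cω)²+λ²) = 15.95 / 60.4 = 0.264 K.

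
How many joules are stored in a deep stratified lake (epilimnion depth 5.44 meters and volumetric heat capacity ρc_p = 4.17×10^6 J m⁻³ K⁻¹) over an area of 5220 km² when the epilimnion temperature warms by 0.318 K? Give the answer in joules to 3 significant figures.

Areal heat capacity C = ρc_p × D = 4.17×10^6 × 5.44 = 2.27×10^7 J/(m^2 K).
Heat per unit area: q = C ΔT = 2.27×10^7 × 0.318 = 7.21×10^6 J/m².
Total heat: Q = q × A = 7.21×10^6 × (5220 × 10⁶ m²) = 3.77×10^16 J.

3.77×10^16 J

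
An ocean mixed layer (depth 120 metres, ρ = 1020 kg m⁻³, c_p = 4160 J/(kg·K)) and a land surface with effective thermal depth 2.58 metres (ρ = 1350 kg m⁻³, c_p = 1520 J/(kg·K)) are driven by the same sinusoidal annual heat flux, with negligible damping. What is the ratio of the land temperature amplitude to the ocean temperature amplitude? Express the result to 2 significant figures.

96

C_ocean = 1020 × 4160 × 120 = 5.09×10^8 J/(m²·K).
C_land = 1350 × 1520 × 2.58 = 5.29×10^6 J/(m²·K).
Undamped amplitude ∝ 1/C, so A_land/A_ocean = C_ocean/C_land = 96.2.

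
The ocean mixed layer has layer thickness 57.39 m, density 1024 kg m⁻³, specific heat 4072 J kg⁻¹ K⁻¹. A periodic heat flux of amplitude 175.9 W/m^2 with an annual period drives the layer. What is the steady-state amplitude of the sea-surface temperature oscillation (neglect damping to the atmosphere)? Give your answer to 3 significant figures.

3.69 K

Areal heat capacity C = ρ c_p D = 1024 × 4072 × 57.39 = 2.39×10^8 J m⁻² K⁻¹.
Angular frequency ω = 2π / T = 2π / 3.15×10^7 s = 1.99×10^-7 s⁻¹.
Cω = 2.39×10^8 × 1.99×10^-7 = 47.7 W/(m²·K).
Amplitude A = F₀ / (Cω) = 175.9 / 47.7 = 3.69 K.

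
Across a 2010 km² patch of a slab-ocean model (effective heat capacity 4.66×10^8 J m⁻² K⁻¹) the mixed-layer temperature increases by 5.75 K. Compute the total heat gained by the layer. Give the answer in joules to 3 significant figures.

Areal heat capacity C = 4.66×10^8 J m⁻² K⁻¹ (given).
Heat per unit area: q = C ΔT = 4.66×10^8 × 5.75 = 2.68×10^9 J/m².
Total heat: Q = q × A = 2.68×10^9 × (2010 × 10⁶ m²) = 5.39×10^18 J.

5.39×10^18 J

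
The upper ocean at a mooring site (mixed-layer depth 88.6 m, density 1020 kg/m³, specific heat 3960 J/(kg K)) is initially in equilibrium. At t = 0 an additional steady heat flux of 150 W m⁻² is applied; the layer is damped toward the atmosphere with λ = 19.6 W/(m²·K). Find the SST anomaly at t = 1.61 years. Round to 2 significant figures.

Areal heat capacity C = ρ c_p D = 1020 × 3960 × 88.6 = 3.58×10^8 J m⁻² K⁻¹.
τ = C / λ = 3.58×10^8 / 19.6 = 1.83×10^7 s.
Equilibrium anomaly ΔT_eq = F / λ = 150 / 19.6 = 7.65 K.
t = 1.61 years = 5.08×10^7 s, so t/τ = 2.78.
ΔT(t) = ΔT_eq (1 − e^(−t/τ)) = 7.65 × (1 − e^−2.78) = 7.18 K.

7.2 K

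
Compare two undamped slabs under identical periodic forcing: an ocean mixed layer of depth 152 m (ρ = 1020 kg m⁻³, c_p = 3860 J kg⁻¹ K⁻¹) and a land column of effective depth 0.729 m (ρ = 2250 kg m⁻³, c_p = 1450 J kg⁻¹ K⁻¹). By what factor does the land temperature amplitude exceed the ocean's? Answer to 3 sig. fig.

252

C_ocean = 1020 × 3860 × 152 = 5.98×10^8 J/(m²·K).
C_land = 2250 × 1450 × 0.729 = 2.38×10^6 J/(m²·K).
Undamped amplitude ∝ 1/C, so A_land/A_ocean = C_ocean/C_land = 252.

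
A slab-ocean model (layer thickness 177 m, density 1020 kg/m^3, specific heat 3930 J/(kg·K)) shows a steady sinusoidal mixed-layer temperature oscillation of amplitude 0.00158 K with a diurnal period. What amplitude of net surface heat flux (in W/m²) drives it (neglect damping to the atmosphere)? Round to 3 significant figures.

81.5

Areal heat capacity C = ρ c_p D = 1020 × 3930 × 177 = 7.10×10^8 J m⁻² K⁻¹.
ω = 2π / 86400 s = 7.27×10^-5 s⁻¹.
Cω = 7.10×10^8 × 7.27×10^-5 = 51600 W/(m²·K).
F₀ = A × Cω = 0.00158 × 51600 = 81.5 W/m².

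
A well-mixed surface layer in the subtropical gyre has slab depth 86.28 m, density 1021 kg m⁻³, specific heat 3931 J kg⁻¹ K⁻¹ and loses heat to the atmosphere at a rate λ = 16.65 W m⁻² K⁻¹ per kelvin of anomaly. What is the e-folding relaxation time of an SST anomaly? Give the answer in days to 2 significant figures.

240 days

Areal heat capacity C = ρ c_p D = 1021 × 3931 × 86.28 = 3.46×10^8 J m⁻² K⁻¹.
Relaxation time τ = C / λ = 3.46×10^8 / 16.65 = 2.08×10^7 s.
In days: 2.08×10^7 s / (86400 s/day) = 241 days.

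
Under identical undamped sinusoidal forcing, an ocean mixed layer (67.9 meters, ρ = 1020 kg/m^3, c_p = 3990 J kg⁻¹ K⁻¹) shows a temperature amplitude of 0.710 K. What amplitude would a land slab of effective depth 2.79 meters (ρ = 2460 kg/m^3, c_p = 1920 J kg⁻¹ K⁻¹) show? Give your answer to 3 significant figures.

C_ocean = 2.76×10^8 J/(m²·K); C_land = 1.32×10^7 J/(m²·K).
A ∝ 1/C ⇒ A_land = A_ocean × C_ocean/C_land = 0.710 × 21.0 = 14.9 K.

14.9 K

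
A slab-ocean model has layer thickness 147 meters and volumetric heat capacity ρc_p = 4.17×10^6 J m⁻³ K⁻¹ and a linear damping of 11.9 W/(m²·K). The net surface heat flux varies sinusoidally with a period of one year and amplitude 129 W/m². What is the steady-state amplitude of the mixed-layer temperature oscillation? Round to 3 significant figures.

1.05 K

Areal heat capacity C = ρc_p × D = 4.17×10^6 × 147 = 6.13×10^8 J/(m^2 K).
Angular frequency ω = 2π / T = 2π / 3.15×10^7 s = 1.99×10^-7 s⁻¹.
√((Cω)² + λ²) = √((122)² + 11.9²) = 123 W/(m²·K).
Amplitude A = F₀ / √((Cω)²+λ²) = 129 / 123 = 1.05 K.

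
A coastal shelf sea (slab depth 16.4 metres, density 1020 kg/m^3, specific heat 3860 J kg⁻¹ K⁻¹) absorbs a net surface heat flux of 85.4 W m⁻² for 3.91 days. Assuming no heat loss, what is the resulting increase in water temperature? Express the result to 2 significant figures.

Areal heat capacity C = ρ c_p D = 1020 × 3860 × 16.4 = 6.46×10^7 J/(m²·K).
Net heat input Q = F Δt = 85.4 × (3.91 days × 86400 s/day) = 2.89×10^7 J/m².
ΔT = Q / C = 2.89×10^7 / 6.46×10^7 = 0.447 K.

0.45 K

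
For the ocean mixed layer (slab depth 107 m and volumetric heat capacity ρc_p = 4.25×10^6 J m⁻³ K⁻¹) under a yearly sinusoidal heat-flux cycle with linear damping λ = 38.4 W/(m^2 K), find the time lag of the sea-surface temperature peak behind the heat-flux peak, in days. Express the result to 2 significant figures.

Areal heat capacity C = ρc_p × D = 4.25×10^6 × 107 = 4.55×10^8 J/(m²·K).
ω = 2π / 3.15×10^7 s = 1.99×10^-7 s⁻¹.
Phase lag φ = arctan(Cω/λ) = arctan(90.6/38.4) = 1.17 rad.
Time lag = φ / ω = 1.17 / 1.99×10^-7 = 5.87×10^6 s = 68.0 days.

68 days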